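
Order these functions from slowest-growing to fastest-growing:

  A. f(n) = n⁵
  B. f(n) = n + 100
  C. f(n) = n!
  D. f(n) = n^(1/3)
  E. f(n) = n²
D < B < E < A < C

Comparing growth rates:
D = n^(1/3) is O(n^(1/3))
B = n + 100 is O(n)
E = n² is O(n²)
A = n⁵ is O(n⁵)
C = n! is O(n!)

Therefore, the order from slowest to fastest is: D < B < E < A < C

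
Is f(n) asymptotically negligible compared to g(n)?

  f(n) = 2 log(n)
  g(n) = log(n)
False

f(n) = 2 log(n) is O(log n), and g(n) = log(n) is O(log n).
Since they have the same growth rate, f(n) = o(g(n)) is false.
(f = o(g) requires f to grow strictly slower, not equal.)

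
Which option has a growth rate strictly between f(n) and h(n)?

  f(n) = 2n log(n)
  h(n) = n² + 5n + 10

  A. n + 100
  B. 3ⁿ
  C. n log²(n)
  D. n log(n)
C

We need g(n) with 2n log(n) = o(g(n)) and g(n) = o(n² + 5n + 10), i.e. O(n log n) ≺ g ≺ O(n²).
Check each option:
  A. n + 100 — O(n) does not grow strictly faster than f(n)
  B. 3ⁿ — O(3ⁿ) does not grow strictly slower than h(n)
  C. n log²(n) — O(n log² n) is strictly between O(n log n) and O(n²) ✓
  D. n log(n) — O(n log n) does not grow strictly faster than f(n)

Only option C (n log²(n)) lies strictly between.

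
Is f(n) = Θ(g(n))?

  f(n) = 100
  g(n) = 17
True

f(n) = 100 and g(n) = 17 are both O(1).
Since they have the same asymptotic growth rate, f(n) = Θ(g(n)) is true.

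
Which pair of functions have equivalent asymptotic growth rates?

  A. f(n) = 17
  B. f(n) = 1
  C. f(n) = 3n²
A and B

Examining each function:
  A. 17 is O(1)
  B. 1 is O(1)
  C. 3n² is O(n²)

Functions A and B both have the same complexity class.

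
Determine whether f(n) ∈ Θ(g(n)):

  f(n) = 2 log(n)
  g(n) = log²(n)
False

f(n) = 2 log(n) is O(log n), and g(n) = log²(n) is O(log² n).
Since they have different growth rates, f(n) = Θ(g(n)) is false.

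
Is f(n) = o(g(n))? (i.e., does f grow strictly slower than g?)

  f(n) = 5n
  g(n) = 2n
False

f(n) = 5n is O(n), and g(n) = 2n is O(n).
Since they have the same growth rate, f(n) = o(g(n)) is false.
(f = o(g) requires f to grow strictly slower, not equal.)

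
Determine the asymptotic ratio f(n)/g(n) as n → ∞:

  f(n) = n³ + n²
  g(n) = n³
1

Since n³ + n² and n³ have the same growth rate (O(n³)),
the ratio converges to a constant: 1.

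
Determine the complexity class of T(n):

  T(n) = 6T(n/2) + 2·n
Θ(n^log₂(6))

Master Theorem: a = 6, b = 2, f(n) = 2·n.
Compute the critical exponent d = log₂(6) = 2.585.
Compare f(n) = Θ(n) against n^d:
  k = 1 < d = 2.585, so f(n) = O(n^(d-ε)) — Case 1.
  The recursion cost dominates: T(n) = Θ(n^d) = Θ(n^log₂(6)).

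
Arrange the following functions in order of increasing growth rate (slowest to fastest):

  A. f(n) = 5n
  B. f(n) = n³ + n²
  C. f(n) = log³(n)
C < A < B

Comparing growth rates:
C = log³(n) is O(log³ n)
A = 5n is O(n)
B = n³ + n² is O(n³)

Therefore, the order from slowest to fastest is: C < A < B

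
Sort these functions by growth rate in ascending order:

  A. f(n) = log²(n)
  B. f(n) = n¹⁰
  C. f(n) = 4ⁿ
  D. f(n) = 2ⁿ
A < B < D < C

Comparing growth rates:
A = log²(n) is O(log² n)
B = n¹⁰ is O(n¹⁰)
D = 2ⁿ is O(2ⁿ)
C = 4ⁿ is O(4ⁿ)

Therefore, the order from slowest to fastest is: A < B < D < C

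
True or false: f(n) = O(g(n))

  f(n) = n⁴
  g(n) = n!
True

f(n) = n⁴ is O(n⁴), and g(n) = n! is O(n!).
Since O(n⁴) ⊆ O(n!) (f grows no faster than g), f(n) = O(g(n)) is true.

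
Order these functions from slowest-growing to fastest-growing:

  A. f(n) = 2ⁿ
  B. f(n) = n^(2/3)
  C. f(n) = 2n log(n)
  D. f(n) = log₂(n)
D < B < C < A

Comparing growth rates:
D = log₂(n) is O(log n)
B = n^(2/3) is O(n^(2/3))
C = 2n log(n) is O(n log n)
A = 2ⁿ is O(2ⁿ)

Therefore, the order from slowest to fastest is: D < B < C < A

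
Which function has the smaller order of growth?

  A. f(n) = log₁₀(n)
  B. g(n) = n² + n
A

f(n) = log₁₀(n) is O(log n), while g(n) = n² + n is O(n²).
Since O(log n) grows slower than O(n²), f(n) is dominated.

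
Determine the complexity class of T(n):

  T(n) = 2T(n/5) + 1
Θ(n^log₅(2))

Master Theorem: a = 2, b = 5, f(n) = 1.
Compute the critical exponent d = log₅(2) = 0.431.
Compare f(n) = Θ(1) against n^d:
  k = 0 < d = 0.431, so f(n) = O(n^(d-ε)) — Case 1.
  The recursion cost dominates: T(n) = Θ(n^d) = Θ(n^log₅(2)).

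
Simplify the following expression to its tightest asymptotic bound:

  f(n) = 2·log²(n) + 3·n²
Θ(n²)

Order the terms by growth rate: 2·log²(n) ≺ 3·n².
The fastest-growing term 3·n² dominates as n → ∞; dropping its constant factor gives Θ(n²).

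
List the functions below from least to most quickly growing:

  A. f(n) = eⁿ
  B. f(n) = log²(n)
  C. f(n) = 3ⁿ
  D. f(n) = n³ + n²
B < D < A < C

Comparing growth rates:
B = log²(n) is O(log² n)
D = n³ + n² is O(n³)
A = eⁿ is O(eⁿ)
C = 3ⁿ is O(3ⁿ)

Therefore, the order from slowest to fastest is: B < D < A < C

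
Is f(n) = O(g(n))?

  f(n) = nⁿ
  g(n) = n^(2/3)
False

f(n) = nⁿ is O(nⁿ), and g(n) = n^(2/3) is O(n^(2/3)).
Since O(nⁿ) grows faster than O(n^(2/3)), f(n) = O(g(n)) is false.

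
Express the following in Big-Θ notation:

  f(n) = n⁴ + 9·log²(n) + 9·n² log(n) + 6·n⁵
Θ(n⁵)

Order the terms by growth rate: 9·log²(n) ≺ 9·n² log(n) ≺ n⁴ ≺ 6·n⁵.
The fastest-growing term 6·n⁵ dominates as n → ∞; dropping its constant factor gives Θ(n⁵).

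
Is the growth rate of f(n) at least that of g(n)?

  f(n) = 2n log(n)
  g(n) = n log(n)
True

f(n) = 2n log(n) and g(n) = n log(n) are both O(n log n).
Big-Ω permits equal growth rates (f ≥ c·g for some c > 0), so f(n) = Ω(g(n)) is true.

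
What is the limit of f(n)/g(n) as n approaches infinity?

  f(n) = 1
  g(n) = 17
1/17

Since 1 and 17 have the same growth rate (O(1)),
the ratio converges to a constant: 1/17.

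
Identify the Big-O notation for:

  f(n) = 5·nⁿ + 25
O(nⁿ)

The dominant term in 5·nⁿ + 25 is 5·nⁿ, which is Θ(nⁿ).
Lower-order terms (25) are asymptotically negligible.
Constants are absorbed, so the tightest bound is O(nⁿ).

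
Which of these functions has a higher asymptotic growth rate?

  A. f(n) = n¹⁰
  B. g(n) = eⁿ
B

f(n) = n¹⁰ is O(n¹⁰), while g(n) = eⁿ is O(eⁿ).
Since O(eⁿ) grows faster than O(n¹⁰), g(n) dominates.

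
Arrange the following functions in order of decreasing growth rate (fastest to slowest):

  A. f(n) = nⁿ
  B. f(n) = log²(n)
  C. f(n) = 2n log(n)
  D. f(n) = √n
A > C > D > B

Comparing growth rates:
A = nⁿ is O(nⁿ)
C = 2n log(n) is O(n log n)
D = √n is O(√n)
B = log²(n) is O(log² n)

Therefore, the order from fastest to slowest is: A > C > D > B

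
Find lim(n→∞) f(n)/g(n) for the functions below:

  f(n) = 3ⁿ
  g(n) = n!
0

Since 3ⁿ (O(3ⁿ)) grows slower than n! (O(n!)),
the ratio f(n)/g(n) → 0 as n → ∞.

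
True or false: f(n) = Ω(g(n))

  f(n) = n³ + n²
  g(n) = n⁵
False

f(n) = n³ + n² is O(n³), and g(n) = n⁵ is O(n⁵).
Since O(n³) grows slower than O(n⁵), f(n) = Ω(g(n)) is false.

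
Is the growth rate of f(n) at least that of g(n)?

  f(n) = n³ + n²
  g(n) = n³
True

f(n) = n³ + n² and g(n) = n³ are both O(n³).
Big-Ω permits equal growth rates (f ≥ c·g for some c > 0), so f(n) = Ω(g(n)) is true.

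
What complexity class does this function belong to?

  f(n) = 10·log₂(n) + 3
O(log n)

The dominant term in 10·log₂(n) + 3 is 10·log₂(n), which is Θ(log n).
Lower-order terms (3) are asymptotically negligible.
Constants are absorbed, so the tightest bound is O(log n).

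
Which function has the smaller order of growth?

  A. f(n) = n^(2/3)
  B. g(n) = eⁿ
A

f(n) = n^(2/3) is O(n^(2/3)), while g(n) = eⁿ is O(eⁿ).
Since O(n^(2/3)) grows slower than O(eⁿ), f(n) is dominated.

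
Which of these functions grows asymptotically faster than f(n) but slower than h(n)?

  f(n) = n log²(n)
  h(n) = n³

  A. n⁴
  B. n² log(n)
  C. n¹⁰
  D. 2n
B

We need g(n) with n log²(n) = o(g(n)) and g(n) = o(n³), i.e. O(n log² n) ≺ g ≺ O(n³).
Check each option:
  A. n⁴ — O(n⁴) does not grow strictly slower than h(n)
  B. n² log(n) — O(n² log n) is strictly between O(n log² n) and O(n³) ✓
  C. n¹⁰ — O(n¹⁰) does not grow strictly slower than h(n)
  D. 2n — O(n) does not grow strictly faster than f(n)

Only option B (n² log(n)) lies strictly between.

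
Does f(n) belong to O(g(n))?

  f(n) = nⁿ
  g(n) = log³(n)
False

f(n) = nⁿ is O(nⁿ), and g(n) = log³(n) is O(log³ n).
Since O(nⁿ) grows faster than O(log³ n), f(n) = O(g(n)) is false.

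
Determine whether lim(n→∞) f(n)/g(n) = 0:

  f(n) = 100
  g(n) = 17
False

f(n) = 100 is O(1), and g(n) = 17 is O(1).
Since they have the same growth rate, f(n) = o(g(n)) is false.
(f = o(g) requires f to grow strictly slower, not equal.)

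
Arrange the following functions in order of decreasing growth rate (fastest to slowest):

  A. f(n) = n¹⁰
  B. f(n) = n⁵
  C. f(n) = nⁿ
C > A > B

Comparing growth rates:
C = nⁿ is O(nⁿ)
A = n¹⁰ is O(n¹⁰)
B = n⁵ is O(n⁵)

Therefore, the order from fastest to slowest is: C > A > B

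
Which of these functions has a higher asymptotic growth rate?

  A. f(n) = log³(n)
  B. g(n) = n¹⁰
B

f(n) = log³(n) is O(log³ n), while g(n) = n¹⁰ is O(n¹⁰).
Since O(n¹⁰) grows faster than O(log³ n), g(n) dominates.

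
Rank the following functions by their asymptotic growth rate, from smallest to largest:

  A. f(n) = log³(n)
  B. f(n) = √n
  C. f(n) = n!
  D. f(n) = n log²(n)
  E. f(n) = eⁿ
A < B < D < E < C

Comparing growth rates:
A = log³(n) is O(log³ n)
B = √n is O(√n)
D = n log²(n) is O(n log² n)
E = eⁿ is O(eⁿ)
C = n! is O(n!)

Therefore, the order from slowest to fastest is: A < B < D < E < C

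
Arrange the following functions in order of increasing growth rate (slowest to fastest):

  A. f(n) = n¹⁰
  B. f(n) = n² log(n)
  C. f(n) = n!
B < A < C

Comparing growth rates:
B = n² log(n) is O(n² log n)
A = n¹⁰ is O(n¹⁰)
C = n! is O(n!)

Therefore, the order from slowest to fastest is: B < A < C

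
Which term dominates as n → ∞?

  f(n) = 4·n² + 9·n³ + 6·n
9·n³

Looking at each term:
  - 4·n² is O(n²)
  - 9·n³ is O(n³)
  - 6·n is O(n)

The term 9·n³ (O(n³)) grows fastest and dominates all others.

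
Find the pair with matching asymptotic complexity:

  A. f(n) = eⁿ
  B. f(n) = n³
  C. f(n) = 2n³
B and C

Examining each function:
  A. eⁿ is O(eⁿ)
  B. n³ is O(n³)
  C. 2n³ is O(n³)

Functions B and C both have the same complexity class.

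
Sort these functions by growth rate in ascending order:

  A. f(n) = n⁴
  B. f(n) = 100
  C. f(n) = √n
B < C < A

Comparing growth rates:
B = 100 is O(1)
C = √n is O(√n)
A = n⁴ is O(n⁴)

Therefore, the order from slowest to fastest is: B < C < A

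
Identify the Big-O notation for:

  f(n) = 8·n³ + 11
O(n³)

The dominant term in 8·n³ + 11 is 8·n³, which is Θ(n³).
Lower-order terms (11) are asymptotically negligible.
Constants are absorbed, so the tightest bound is O(n³).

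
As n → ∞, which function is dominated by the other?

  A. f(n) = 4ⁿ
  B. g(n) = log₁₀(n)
B

f(n) = 4ⁿ is O(4ⁿ), while g(n) = log₁₀(n) is O(log n).
Since O(log n) grows slower than O(4ⁿ), g(n) is dominated.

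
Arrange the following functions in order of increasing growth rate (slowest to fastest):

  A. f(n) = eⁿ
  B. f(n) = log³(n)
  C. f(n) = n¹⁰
B < C < A

Comparing growth rates:
B = log³(n) is O(log³ n)
C = n¹⁰ is O(n¹⁰)
A = eⁿ is O(eⁿ)

Therefore, the order from slowest to fastest is: B < C < A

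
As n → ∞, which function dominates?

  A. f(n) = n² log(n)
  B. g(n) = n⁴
B

f(n) = n² log(n) is O(n² log n), while g(n) = n⁴ is O(n⁴).
Since O(n⁴) grows faster than O(n² log n), g(n) dominates.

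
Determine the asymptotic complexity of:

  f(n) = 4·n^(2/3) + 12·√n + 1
O(n^(2/3))

The dominant term in 4·n^(2/3) + 12·√n + 1 is 4·n^(2/3), which is Θ(n^(2/3)).
Lower-order terms (12·√n, 1) are asymptotically negligible.
Constants are absorbed, so the tightest bound is O(n^(2/3)).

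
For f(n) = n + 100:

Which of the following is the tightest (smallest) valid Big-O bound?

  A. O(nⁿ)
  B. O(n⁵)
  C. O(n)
C

f(n) = n + 100 is O(n).
All listed options are valid Big-O bounds (upper bounds),
but O(n) is the tightest (smallest valid bound).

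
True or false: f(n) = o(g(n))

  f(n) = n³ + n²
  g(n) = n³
False

f(n) = n³ + n² is O(n³), and g(n) = n³ is O(n³).
Since they have the same growth rate, f(n) = o(g(n)) is false.
(f = o(g) requires f to grow strictly slower, not equal.)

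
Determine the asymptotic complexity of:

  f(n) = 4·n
O(n)

The dominant term in 4·n is 4·n, which is Θ(n).
Constants are absorbed, so the tightest bound is O(n).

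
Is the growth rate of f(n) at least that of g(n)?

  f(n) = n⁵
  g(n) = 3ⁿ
False

f(n) = n⁵ is O(n⁵), and g(n) = 3ⁿ is O(3ⁿ).
Since O(n⁵) grows slower than O(3ⁿ), f(n) = Ω(g(n)) is false.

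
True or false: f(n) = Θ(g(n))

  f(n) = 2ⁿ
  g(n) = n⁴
False

f(n) = 2ⁿ is O(2ⁿ), and g(n) = n⁴ is O(n⁴).
Since they have different growth rates, f(n) = Θ(g(n)) is false.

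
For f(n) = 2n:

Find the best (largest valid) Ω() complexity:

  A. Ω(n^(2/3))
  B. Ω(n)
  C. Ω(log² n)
B

f(n) = 2n is Ω(n).
All listed options are valid Big-Ω bounds (lower bounds),
but Ω(n) is the tightest (largest valid bound).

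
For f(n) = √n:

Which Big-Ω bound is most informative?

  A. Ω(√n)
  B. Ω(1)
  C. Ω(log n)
A

f(n) = √n is Ω(√n).
All listed options are valid Big-Ω bounds (lower bounds),
but Ω(√n) is the tightest (largest valid bound).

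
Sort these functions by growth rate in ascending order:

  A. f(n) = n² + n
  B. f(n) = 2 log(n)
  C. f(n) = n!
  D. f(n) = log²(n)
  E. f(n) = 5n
B < D < E < A < C

Comparing growth rates:
B = 2 log(n) is O(log n)
D = log²(n) is O(log² n)
E = 5n is O(n)
A = n² + n is O(n²)
C = n! is O(n!)

Therefore, the order from slowest to fastest is: B < D < E < A < C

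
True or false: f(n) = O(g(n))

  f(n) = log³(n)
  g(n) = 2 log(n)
False

f(n) = log³(n) is O(log³ n), and g(n) = 2 log(n) is O(log n).
Since O(log³ n) grows faster than O(log n), f(n) = O(g(n)) is false.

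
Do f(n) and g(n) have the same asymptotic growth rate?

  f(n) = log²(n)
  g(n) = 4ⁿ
False

f(n) = log²(n) is O(log² n), and g(n) = 4ⁿ is O(4ⁿ).
Since they have different growth rates, f(n) = Θ(g(n)) is false.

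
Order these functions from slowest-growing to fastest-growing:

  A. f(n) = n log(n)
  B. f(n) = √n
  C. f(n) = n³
B < A < C

Comparing growth rates:
B = √n is O(√n)
A = n log(n) is O(n log n)
C = n³ is O(n³)

Therefore, the order from slowest to fastest is: B < A < C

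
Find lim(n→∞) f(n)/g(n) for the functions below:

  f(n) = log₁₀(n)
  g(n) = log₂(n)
log(2)/log(10)

Since log₁₀(n) and log₂(n) have the same growth rate (O(log n)),
the ratio converges to a constant: log(2)/log(10).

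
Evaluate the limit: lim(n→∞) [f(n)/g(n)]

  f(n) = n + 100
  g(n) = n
1

Since n + 100 and n have the same growth rate (O(n)),
the ratio converges to a constant: 1.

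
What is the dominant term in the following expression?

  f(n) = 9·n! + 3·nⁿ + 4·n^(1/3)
3·nⁿ

Looking at each term:
  - 9·n! is O(n!)
  - 3·nⁿ is O(nⁿ)
  - 4·n^(1/3) is O(n^(1/3))

The term 3·nⁿ (O(nⁿ)) grows fastest and dominates all others.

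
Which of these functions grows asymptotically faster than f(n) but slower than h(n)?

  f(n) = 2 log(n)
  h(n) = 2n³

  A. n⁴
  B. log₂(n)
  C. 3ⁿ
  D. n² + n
D

We need g(n) with 2 log(n) = o(g(n)) and g(n) = o(2n³), i.e. O(log n) ≺ g ≺ O(n³).
Check each option:
  A. n⁴ — O(n⁴) does not grow strictly slower than h(n)
  B. log₂(n) — O(log n) does not grow strictly faster than f(n)
  C. 3ⁿ — O(3ⁿ) does not grow strictly slower than h(n)
  D. n² + n — O(n²) is strictly between O(log n) and O(n³) ✓

Only option D (n² + n) lies strictly between.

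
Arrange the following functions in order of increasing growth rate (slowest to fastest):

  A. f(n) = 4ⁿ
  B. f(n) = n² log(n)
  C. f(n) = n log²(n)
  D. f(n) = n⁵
C < B < D < A

Comparing growth rates:
C = n log²(n) is O(n log² n)
B = n² log(n) is O(n² log n)
D = n⁵ is O(n⁵)
A = 4ⁿ is O(4ⁿ)

Therefore, the order from slowest to fastest is: C < B < D < A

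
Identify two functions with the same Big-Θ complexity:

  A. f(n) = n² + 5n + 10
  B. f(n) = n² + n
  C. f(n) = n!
A and B

Examining each function:
  A. n² + 5n + 10 is O(n²)
  B. n² + n is O(n²)
  C. n! is O(n!)

Functions A and B both have the same complexity class.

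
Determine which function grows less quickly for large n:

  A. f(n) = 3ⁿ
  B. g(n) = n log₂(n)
B

f(n) = 3ⁿ is O(3ⁿ), while g(n) = n log₂(n) is O(n log n).
Since O(n log n) grows slower than O(3ⁿ), g(n) is dominated.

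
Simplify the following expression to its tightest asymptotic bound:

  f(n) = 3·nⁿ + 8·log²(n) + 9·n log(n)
Θ(nⁿ)

Order the terms by growth rate: 8·log²(n) ≺ 9·n log(n) ≺ 3·nⁿ.
The fastest-growing term 3·nⁿ dominates as n → ∞; dropping its constant factor gives Θ(nⁿ).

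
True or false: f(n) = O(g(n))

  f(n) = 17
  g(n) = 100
True

f(n) = 17 and g(n) = 100 are both O(1).
Big-O permits equal growth rates (f ≤ c·g for some c), so f(n) = O(g(n)) is true.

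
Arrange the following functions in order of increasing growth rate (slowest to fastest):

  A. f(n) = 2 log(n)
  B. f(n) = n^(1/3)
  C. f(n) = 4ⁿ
A < B < C

Comparing growth rates:
A = 2 log(n) is O(log n)
B = n^(1/3) is O(n^(1/3))
C = 4ⁿ is O(4ⁿ)

Therefore, the order from slowest to fastest is: A < B < C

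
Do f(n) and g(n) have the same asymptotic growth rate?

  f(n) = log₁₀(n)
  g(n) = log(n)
True

f(n) = log₁₀(n) and g(n) = log(n) are both O(log n).
Since they have the same asymptotic growth rate, f(n) = Θ(g(n)) is true.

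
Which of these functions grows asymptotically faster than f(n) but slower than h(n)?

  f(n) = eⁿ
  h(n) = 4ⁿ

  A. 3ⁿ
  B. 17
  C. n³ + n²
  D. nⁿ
A

We need g(n) with eⁿ = o(g(n)) and g(n) = o(4ⁿ), i.e. O(eⁿ) ≺ g ≺ O(4ⁿ).
Check each option:
  A. 3ⁿ — O(3ⁿ) is strictly between O(eⁿ) and O(4ⁿ) ✓
  B. 17 — O(1) does not grow strictly faster than f(n)
  C. n³ + n² — O(n³) does not grow strictly faster than f(n)
  D. nⁿ — O(nⁿ) does not grow strictly slower than h(n)

Only option A (3ⁿ) lies strictly between.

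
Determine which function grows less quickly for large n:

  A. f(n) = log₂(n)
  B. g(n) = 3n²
A

f(n) = log₂(n) is O(log n), while g(n) = 3n² is O(n²).
Since O(log n) grows slower than O(n²), f(n) is dominated.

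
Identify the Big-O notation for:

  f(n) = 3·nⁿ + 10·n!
O(nⁿ)

The dominant term in 3·nⁿ + 10·n! is 3·nⁿ, which is Θ(nⁿ).
Lower-order terms (10·n!) are asymptotically negligible.
Constants are absorbed, so the tightest bound is O(nⁿ).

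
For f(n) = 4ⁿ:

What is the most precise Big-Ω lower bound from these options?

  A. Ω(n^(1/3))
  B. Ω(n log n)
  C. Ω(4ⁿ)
C

f(n) = 4ⁿ is Ω(4ⁿ).
All listed options are valid Big-Ω bounds (lower bounds),
but Ω(4ⁿ) is the tightest (largest valid bound).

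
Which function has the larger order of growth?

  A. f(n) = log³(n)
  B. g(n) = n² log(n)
B

f(n) = log³(n) is O(log³ n), while g(n) = n² log(n) is O(n² log n).
Since O(n² log n) grows faster than O(log³ n), g(n) dominates.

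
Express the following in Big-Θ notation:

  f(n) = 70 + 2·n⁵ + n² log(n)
Θ(n⁵)

Order the terms by growth rate: 70 ≺ n² log(n) ≺ 2·n⁵.
The fastest-growing term 2·n⁵ dominates as n → ∞; dropping its constant factor gives Θ(n⁵).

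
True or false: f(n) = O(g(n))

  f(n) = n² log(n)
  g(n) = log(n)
False

f(n) = n² log(n) is O(n² log n), and g(n) = log(n) is O(log n).
Since O(n² log n) grows faster than O(log n), f(n) = O(g(n)) is false.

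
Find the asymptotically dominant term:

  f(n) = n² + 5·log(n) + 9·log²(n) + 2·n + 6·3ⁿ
6·3ⁿ

Looking at each term:
  - n² is O(n²)
  - 5·log(n) is O(log n)
  - 9·log²(n) is O(log² n)
  - 2·n is O(n)
  - 6·3ⁿ is O(3ⁿ)

The term 6·3ⁿ (O(3ⁿ)) grows fastest and dominates all others.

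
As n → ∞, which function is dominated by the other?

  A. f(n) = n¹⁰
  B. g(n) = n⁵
B

f(n) = n¹⁰ is O(n¹⁰), while g(n) = n⁵ is O(n⁵).
Since O(n⁵) grows slower than O(n¹⁰), g(n) is dominated.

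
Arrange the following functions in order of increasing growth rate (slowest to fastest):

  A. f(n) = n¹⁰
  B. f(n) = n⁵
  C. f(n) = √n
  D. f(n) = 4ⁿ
C < B < A < D

Comparing growth rates:
C = √n is O(√n)
B = n⁵ is O(n⁵)
A = n¹⁰ is O(n¹⁰)
D = 4ⁿ is O(4ⁿ)

Therefore, the order from slowest to fastest is: C < B < A < D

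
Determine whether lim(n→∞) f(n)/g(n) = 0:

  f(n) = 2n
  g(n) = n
False

f(n) = 2n is O(n), and g(n) = n is O(n).
Since they have the same growth rate, f(n) = o(g(n)) is false.
(f = o(g) requires f to grow strictly slower, not equal.)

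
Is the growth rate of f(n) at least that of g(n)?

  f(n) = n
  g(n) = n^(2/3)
True

f(n) = n is O(n), and g(n) = n^(2/3) is O(n^(2/3)).
Since O(n) grows at least as fast as O(n^(2/3)), f(n) = Ω(g(n)) is true.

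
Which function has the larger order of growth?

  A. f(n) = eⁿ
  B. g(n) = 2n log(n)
A

f(n) = eⁿ is O(eⁿ), while g(n) = 2n log(n) is O(n log n).
Since O(eⁿ) grows faster than O(n log n), f(n) dominates.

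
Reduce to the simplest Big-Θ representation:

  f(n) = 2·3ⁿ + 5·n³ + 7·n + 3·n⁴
Θ(3ⁿ)

Order the terms by growth rate: 7·n ≺ 5·n³ ≺ 3·n⁴ ≺ 2·3ⁿ.
The fastest-growing term 2·3ⁿ dominates as n → ∞; dropping its constant factor gives Θ(3ⁿ).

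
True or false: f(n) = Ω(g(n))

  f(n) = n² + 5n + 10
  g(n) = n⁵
False

f(n) = n² + 5n + 10 is O(n²), and g(n) = n⁵ is O(n⁵).
Since O(n²) grows slower than O(n⁵), f(n) = Ω(g(n)) is false.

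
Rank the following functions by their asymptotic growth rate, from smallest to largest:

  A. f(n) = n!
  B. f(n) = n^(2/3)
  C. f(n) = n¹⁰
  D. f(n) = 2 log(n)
D < B < C < A

Comparing growth rates:
D = 2 log(n) is O(log n)
B = n^(2/3) is O(n^(2/3))
C = n¹⁰ is O(n¹⁰)
A = n! is O(n!)

Therefore, the order from slowest to fastest is: D < B < C < A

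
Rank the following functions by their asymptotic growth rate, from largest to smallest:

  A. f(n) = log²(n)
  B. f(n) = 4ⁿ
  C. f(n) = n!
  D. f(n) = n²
C > B > D > A

Comparing growth rates:
C = n! is O(n!)
B = 4ⁿ is O(4ⁿ)
D = n² is O(n²)
A = log²(n) is O(log² n)

Therefore, the order from fastest to slowest is: C > B > D > A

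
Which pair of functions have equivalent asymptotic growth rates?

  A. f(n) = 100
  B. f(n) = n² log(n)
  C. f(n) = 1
A and C

Examining each function:
  A. 100 is O(1)
  B. n² log(n) is O(n² log n)
  C. 1 is O(1)

Functions A and C both have the same complexity class.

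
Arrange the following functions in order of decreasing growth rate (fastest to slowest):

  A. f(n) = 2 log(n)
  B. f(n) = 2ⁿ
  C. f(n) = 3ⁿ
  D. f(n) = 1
C > B > A > D

Comparing growth rates:
C = 3ⁿ is O(3ⁿ)
B = 2ⁿ is O(2ⁿ)
A = 2 log(n) is O(log n)
D = 1 is O(1)

Therefore, the order from fastest to slowest is: C > B > A > D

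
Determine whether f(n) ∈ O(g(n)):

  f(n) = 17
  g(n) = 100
True

f(n) = 17 and g(n) = 100 are both O(1).
Big-O permits equal growth rates (f ≤ c·g for some c), so f(n) = O(g(n)) is true.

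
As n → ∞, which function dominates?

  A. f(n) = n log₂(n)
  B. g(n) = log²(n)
A

f(n) = n log₂(n) is O(n log n), while g(n) = log²(n) is O(log² n).
Since O(n log n) grows faster than O(log² n), f(n) dominates.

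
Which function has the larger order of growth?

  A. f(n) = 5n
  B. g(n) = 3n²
B

f(n) = 5n is O(n), while g(n) = 3n² is O(n²).
Since O(n²) grows faster than O(n), g(n) dominates.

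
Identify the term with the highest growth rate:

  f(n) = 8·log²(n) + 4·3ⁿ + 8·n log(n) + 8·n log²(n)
4·3ⁿ

Looking at each term:
  - 8·log²(n) is O(log² n)
  - 4·3ⁿ is O(3ⁿ)
  - 8·n log(n) is O(n log n)
  - 8·n log²(n) is O(n log² n)

The term 4·3ⁿ (O(3ⁿ)) grows fastest and dominates all others.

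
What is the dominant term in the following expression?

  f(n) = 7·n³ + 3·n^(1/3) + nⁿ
nⁿ

Looking at each term:
  - 7·n³ is O(n³)
  - 3·n^(1/3) is O(n^(1/3))
  - nⁿ is O(nⁿ)

The term nⁿ (O(nⁿ)) grows fastest and dominates all others.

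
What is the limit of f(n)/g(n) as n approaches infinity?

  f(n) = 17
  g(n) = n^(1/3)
0

Since 17 (O(1)) grows slower than n^(1/3) (O(n^(1/3))),
the ratio f(n)/g(n) → 0 as n → ∞.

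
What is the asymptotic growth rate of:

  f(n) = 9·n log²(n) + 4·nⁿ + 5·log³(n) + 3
Θ(nⁿ)

Order the terms by growth rate: 3 ≺ 5·log³(n) ≺ 9·n log²(n) ≺ 4·nⁿ.
The fastest-growing term 4·nⁿ dominates as n → ∞; dropping its constant factor gives Θ(nⁿ).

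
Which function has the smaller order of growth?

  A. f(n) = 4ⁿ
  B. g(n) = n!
A

f(n) = 4ⁿ is O(4ⁿ), while g(n) = n! is O(n!).
Since O(4ⁿ) grows slower than O(n!), f(n) is dominated.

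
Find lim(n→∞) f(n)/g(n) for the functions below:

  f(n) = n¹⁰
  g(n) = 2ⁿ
0

Since n¹⁰ (O(n¹⁰)) grows slower than 2ⁿ (O(2ⁿ)),
the ratio f(n)/g(n) → 0 as n → ∞.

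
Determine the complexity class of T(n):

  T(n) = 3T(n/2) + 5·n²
Θ(n²)

Master Theorem: a = 3, b = 2, f(n) = 5·n².
Compute the critical exponent d = log₂(3) = 1.585.
Compare f(n) = Θ(n²) against n^d:
  k = 2 > d = 1.585, so f(n) = Ω(n^(d+ε)) — Case 3.
  Regularity: a·(n/b)^2/n^2 = a/b^2 = 3/4 < 1 ✓.
  The top-level work dominates: T(n) = Θ(f(n)) = Θ(n²).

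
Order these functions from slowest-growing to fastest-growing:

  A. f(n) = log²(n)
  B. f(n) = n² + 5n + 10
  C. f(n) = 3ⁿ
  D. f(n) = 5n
A < D < B < C

Comparing growth rates:
A = log²(n) is O(log² n)
D = 5n is O(n)
B = n² + 5n + 10 is O(n²)
C = 3ⁿ is O(3ⁿ)

Therefore, the order from slowest to fastest is: A < D < B < C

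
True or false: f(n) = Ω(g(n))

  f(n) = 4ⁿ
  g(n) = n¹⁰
True

f(n) = 4ⁿ is O(4ⁿ), and g(n) = n¹⁰ is O(n¹⁰).
Since O(4ⁿ) grows at least as fast as O(n¹⁰), f(n) = Ω(g(n)) is true.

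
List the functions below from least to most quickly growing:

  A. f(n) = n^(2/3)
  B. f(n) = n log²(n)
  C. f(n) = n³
A < B < C

Comparing growth rates:
A = n^(2/3) is O(n^(2/3))
B = n log²(n) is O(n log² n)
C = n³ is O(n³)

Therefore, the order from slowest to fastest is: A < B < C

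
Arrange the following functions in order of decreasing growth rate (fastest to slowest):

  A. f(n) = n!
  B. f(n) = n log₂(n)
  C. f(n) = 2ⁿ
A > C > B

Comparing growth rates:
A = n! is O(n!)
C = 2ⁿ is O(2ⁿ)
B = n log₂(n) is O(n log n)

Therefore, the order from fastest to slowest is: A > C > B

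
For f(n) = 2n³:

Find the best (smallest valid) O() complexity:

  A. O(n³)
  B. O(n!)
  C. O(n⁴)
A

f(n) = 2n³ is O(n³).
All listed options are valid Big-O bounds (upper bounds),
but O(n³) is the tightest (smallest valid bound).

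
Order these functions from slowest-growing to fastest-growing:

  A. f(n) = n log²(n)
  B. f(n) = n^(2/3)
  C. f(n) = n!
B < A < C

Comparing growth rates:
B = n^(2/3) is O(n^(2/3))
A = n log²(n) is O(n log² n)
C = n! is O(n!)

Therefore, the order from slowest to fastest is: B < A < C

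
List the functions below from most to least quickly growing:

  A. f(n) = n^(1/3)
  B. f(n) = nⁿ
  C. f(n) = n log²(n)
B > C > A

Comparing growth rates:
B = nⁿ is O(nⁿ)
C = n log²(n) is O(n log² n)
A = n^(1/3) is O(n^(1/3))

Therefore, the order from fastest to slowest is: B > C > A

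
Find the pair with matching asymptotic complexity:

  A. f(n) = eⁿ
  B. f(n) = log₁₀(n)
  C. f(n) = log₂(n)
B and C

Examining each function:
  A. eⁿ is O(eⁿ)
  B. log₁₀(n) is O(log n)
  C. log₂(n) is O(log n)

Functions B and C both have the same complexity class.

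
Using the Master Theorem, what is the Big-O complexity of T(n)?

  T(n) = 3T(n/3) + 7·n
Θ(n log n)

Master Theorem: a = 3, b = 3, f(n) = 7·n.
Compute the critical exponent d = log₃(3) = 1.
Compare f(n) = Θ(n) against n^d:
  k = 1 = d, so f(n) = Θ(n^d) — Case 2.
  Work is balanced across levels: T(n) = Θ(n^d log n) = Θ(n log n).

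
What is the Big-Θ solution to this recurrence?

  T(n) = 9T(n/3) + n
Θ(n²)

Master Theorem: a = 9, b = 3, f(n) = n.
Compute the critical exponent d = log₃(9) = 2.
Compare f(n) = Θ(n) against n^d:
  k = 1 < d = 2, so f(n) = O(n^(d-ε)) — Case 1.
  The recursion cost dominates: T(n) = Θ(n^d) = Θ(n²).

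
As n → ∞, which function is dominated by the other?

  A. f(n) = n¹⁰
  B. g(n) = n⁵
B

f(n) = n¹⁰ is O(n¹⁰), while g(n) = n⁵ is O(n⁵).
Since O(n⁵) grows slower than O(n¹⁰), g(n) is dominated.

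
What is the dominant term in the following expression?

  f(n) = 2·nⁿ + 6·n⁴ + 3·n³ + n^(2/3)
2·nⁿ

Looking at each term:
  - 2·nⁿ is O(nⁿ)
  - 6·n⁴ is O(n⁴)
  - 3·n³ is O(n³)
  - n^(2/3) is O(n^(2/3))

The term 2·nⁿ (O(nⁿ)) grows fastest and dominates all others.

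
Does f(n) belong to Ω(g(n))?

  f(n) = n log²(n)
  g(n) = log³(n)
True

f(n) = n log²(n) is O(n log² n), and g(n) = log³(n) is O(log³ n).
Since O(n log² n) grows at least as fast as O(log³ n), f(n) = Ω(g(n)) is true.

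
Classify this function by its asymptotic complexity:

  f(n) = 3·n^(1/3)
O(n^(1/3))

The dominant term in 3·n^(1/3) is 3·n^(1/3), which is Θ(n^(1/3)).
Constants are absorbed, so the tightest bound is O(n^(1/3)).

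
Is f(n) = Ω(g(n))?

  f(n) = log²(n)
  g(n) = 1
True

f(n) = log²(n) is O(log² n), and g(n) = 1 is O(1).
Since O(log² n) grows at least as fast as O(1), f(n) = Ω(g(n)) is true.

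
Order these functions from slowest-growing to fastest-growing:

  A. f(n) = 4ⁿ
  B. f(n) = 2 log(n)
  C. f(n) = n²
B < C < A

Comparing growth rates:
B = 2 log(n) is O(log n)
C = n² is O(n²)
A = 4ⁿ is O(4ⁿ)

Therefore, the order from slowest to fastest is: B < C < A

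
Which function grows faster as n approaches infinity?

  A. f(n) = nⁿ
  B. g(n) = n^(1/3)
A

f(n) = nⁿ is O(nⁿ), while g(n) = n^(1/3) is O(n^(1/3)).
Since O(nⁿ) grows faster than O(n^(1/3)), f(n) dominates.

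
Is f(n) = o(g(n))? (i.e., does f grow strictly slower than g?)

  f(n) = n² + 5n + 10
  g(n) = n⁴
True

f(n) = n² + 5n + 10 is O(n²), and g(n) = n⁴ is O(n⁴).
Since O(n²) grows strictly slower than O(n⁴), f(n) = o(g(n)) is true.
This means lim(n→∞) f(n)/g(n) = 0.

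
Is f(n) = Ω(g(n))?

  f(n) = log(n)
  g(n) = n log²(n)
False

f(n) = log(n) is O(log n), and g(n) = n log²(n) is O(n log² n).
Since O(log n) grows slower than O(n log² n), f(n) = Ω(g(n)) is false.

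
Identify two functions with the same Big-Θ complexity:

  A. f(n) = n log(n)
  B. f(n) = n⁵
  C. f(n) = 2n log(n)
A and C

Examining each function:
  A. n log(n) is O(n log n)
  B. n⁵ is O(n⁵)
  C. 2n log(n) is O(n log n)

Functions A and C both have the same complexity class.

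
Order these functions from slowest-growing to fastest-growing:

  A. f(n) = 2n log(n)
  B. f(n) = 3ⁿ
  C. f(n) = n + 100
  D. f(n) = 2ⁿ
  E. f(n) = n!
C < A < D < B < E

Comparing growth rates:
C = n + 100 is O(n)
A = 2n log(n) is O(n log n)
D = 2ⁿ is O(2ⁿ)
B = 3ⁿ is O(3ⁿ)
E = n! is O(n!)

Therefore, the order from slowest to fastest is: C < A < D < B < E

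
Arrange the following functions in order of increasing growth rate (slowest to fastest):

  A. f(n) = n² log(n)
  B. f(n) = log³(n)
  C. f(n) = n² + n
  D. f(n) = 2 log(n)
D < B < C < A

Comparing growth rates:
D = 2 log(n) is O(log n)
B = log³(n) is O(log³ n)
C = n² + n is O(n²)
A = n² log(n) is O(n² log n)

Therefore, the order from slowest to fastest is: D < B < C < A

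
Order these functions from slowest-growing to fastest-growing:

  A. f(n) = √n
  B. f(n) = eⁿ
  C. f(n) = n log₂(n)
A < C < B

Comparing growth rates:
A = √n is O(√n)
C = n log₂(n) is O(n log n)
B = eⁿ is O(eⁿ)

Therefore, the order from slowest to fastest is: A < C < B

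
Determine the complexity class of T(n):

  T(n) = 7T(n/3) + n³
Θ(n³)

Master Theorem: a = 7, b = 3, f(n) = n³.
Compute the critical exponent d = log₃(7) = 1.771.
Compare f(n) = Θ(n³) against n^d:
  k = 3 > d = 1.771, so f(n) = Ω(n^(d+ε)) — Case 3.
  Regularity: a·(n/b)^3/n^3 = a/b^3 = 7/27 < 1 ✓.
  The top-level work dominates: T(n) = Θ(f(n)) = Θ(n³).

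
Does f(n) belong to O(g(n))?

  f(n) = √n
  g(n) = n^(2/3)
True

f(n) = √n is O(√n), and g(n) = n^(2/3) is O(n^(2/3)).
Since O(√n) ⊆ O(n^(2/3)) (f grows no faster than g), f(n) = O(g(n)) is true.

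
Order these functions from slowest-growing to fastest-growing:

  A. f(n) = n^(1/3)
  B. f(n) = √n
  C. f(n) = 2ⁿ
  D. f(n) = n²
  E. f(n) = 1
E < A < B < D < C

Comparing growth rates:
E = 1 is O(1)
A = n^(1/3) is O(n^(1/3))
B = √n is O(√n)
D = n² is O(n²)
C = 2ⁿ is O(2ⁿ)

Therefore, the order from slowest to fastest is: E < A < B < D < C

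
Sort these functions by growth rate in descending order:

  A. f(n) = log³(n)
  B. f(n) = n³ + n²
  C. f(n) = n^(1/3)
B > C > A

Comparing growth rates:
B = n³ + n² is O(n³)
C = n^(1/3) is O(n^(1/3))
A = log³(n) is O(log³ n)

Therefore, the order from fastest to slowest is: B > C > A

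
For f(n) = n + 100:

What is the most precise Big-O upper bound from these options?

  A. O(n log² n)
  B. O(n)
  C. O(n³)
B

f(n) = n + 100 is O(n).
All listed options are valid Big-O bounds (upper bounds),
but O(n) is the tightest (smallest valid bound).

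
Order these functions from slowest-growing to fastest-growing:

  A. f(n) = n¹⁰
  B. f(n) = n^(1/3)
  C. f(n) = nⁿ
B < A < C

Comparing growth rates:
B = n^(1/3) is O(n^(1/3))
A = n¹⁰ is O(n¹⁰)
C = nⁿ is O(nⁿ)

Therefore, the order from slowest to fastest is: B < A < C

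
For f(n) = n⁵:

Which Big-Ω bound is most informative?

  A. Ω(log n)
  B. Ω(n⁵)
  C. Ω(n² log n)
B

f(n) = n⁵ is Ω(n⁵).
All listed options are valid Big-Ω bounds (lower bounds),
but Ω(n⁵) is the tightest (largest valid bound).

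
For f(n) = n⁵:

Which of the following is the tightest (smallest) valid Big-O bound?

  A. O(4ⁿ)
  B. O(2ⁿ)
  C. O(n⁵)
C

f(n) = n⁵ is O(n⁵).
All listed options are valid Big-O bounds (upper bounds),
but O(n⁵) is the tightest (smallest valid bound).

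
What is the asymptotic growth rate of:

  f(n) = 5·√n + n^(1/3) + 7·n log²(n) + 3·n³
Θ(n³)

Order the terms by growth rate: n^(1/3) ≺ 5·√n ≺ 7·n log²(n) ≺ 3·n³.
The fastest-growing term 3·n³ dominates as n → ∞; dropping its constant factor gives Θ(n³).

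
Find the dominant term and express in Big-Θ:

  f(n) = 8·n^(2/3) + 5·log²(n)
Θ(n^(2/3))

Order the terms by growth rate: 5·log²(n) ≺ 8·n^(2/3).
The fastest-growing term 8·n^(2/3) dominates as n → ∞; dropping its constant factor gives Θ(n^(2/3)).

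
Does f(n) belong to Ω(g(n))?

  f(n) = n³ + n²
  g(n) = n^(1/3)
True

f(n) = n³ + n² is O(n³), and g(n) = n^(1/3) is O(n^(1/3)).
Since O(n³) grows at least as fast as O(n^(1/3)), f(n) = Ω(g(n)) is true.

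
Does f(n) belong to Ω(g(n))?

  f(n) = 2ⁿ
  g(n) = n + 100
True

f(n) = 2ⁿ is O(2ⁿ), and g(n) = n + 100 is O(n).
Since O(2ⁿ) grows at least as fast as O(n), f(n) = Ω(g(n)) is true.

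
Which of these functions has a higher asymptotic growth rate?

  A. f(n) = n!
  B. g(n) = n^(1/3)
A

f(n) = n! is O(n!), while g(n) = n^(1/3) is O(n^(1/3)).
Since O(n!) grows faster than O(n^(1/3)), f(n) dominates.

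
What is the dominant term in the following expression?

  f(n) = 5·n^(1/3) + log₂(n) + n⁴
n⁴

Looking at each term:
  - 5·n^(1/3) is O(n^(1/3))
  - log₂(n) is O(log n)
  - n⁴ is O(n⁴)

The term n⁴ (O(n⁴)) grows fastest and dominates all others.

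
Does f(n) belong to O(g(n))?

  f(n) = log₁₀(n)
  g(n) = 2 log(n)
True

f(n) = log₁₀(n) and g(n) = 2 log(n) are both O(log n).
Big-O permits equal growth rates (f ≤ c·g for some c), so f(n) = O(g(n)) is true.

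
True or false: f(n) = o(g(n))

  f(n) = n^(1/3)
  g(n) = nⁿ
True

f(n) = n^(1/3) is O(n^(1/3)), and g(n) = nⁿ is O(nⁿ).
Since O(n^(1/3)) grows strictly slower than O(nⁿ), f(n) = o(g(n)) is true.
This means lim(n→∞) f(n)/g(n) = 0.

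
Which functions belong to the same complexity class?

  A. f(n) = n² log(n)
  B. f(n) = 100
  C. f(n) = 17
B and C

Examining each function:
  A. n² log(n) is O(n² log n)
  B. 100 is O(1)
  C. 17 is O(1)

Functions B and C both have the same complexity class.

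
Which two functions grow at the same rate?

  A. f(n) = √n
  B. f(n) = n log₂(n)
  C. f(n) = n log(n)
B and C

Examining each function:
  A. √n is O(√n)
  B. n log₂(n) is O(n log n)
  C. n log(n) is O(n log n)

Functions B and C both have the same complexity class.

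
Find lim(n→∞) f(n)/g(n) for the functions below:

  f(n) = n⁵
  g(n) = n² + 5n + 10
∞

Since n⁵ (O(n⁵)) grows faster than n² + 5n + 10 (O(n²)),
the ratio f(n)/g(n) → ∞ as n → ∞.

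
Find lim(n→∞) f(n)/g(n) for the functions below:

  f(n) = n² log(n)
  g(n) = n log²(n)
∞

Since n² log(n) (O(n² log n)) grows faster than n log²(n) (O(n log² n)),
the ratio f(n)/g(n) → ∞ as n → ∞.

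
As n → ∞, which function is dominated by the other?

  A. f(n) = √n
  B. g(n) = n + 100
A

f(n) = √n is O(√n), while g(n) = n + 100 is O(n).
Since O(√n) grows slower than O(n), f(n) is dominated.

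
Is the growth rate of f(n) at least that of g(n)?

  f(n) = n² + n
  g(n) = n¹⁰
False

f(n) = n² + n is O(n²), and g(n) = n¹⁰ is O(n¹⁰).
Since O(n²) grows slower than O(n¹⁰), f(n) = Ω(g(n)) is false.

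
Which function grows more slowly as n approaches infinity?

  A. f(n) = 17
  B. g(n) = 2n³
A

f(n) = 17 is O(1), while g(n) = 2n³ is O(n³).
Since O(1) grows slower than O(n³), f(n) is dominated.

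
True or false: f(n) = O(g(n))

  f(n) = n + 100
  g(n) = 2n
True

f(n) = n + 100 and g(n) = 2n are both O(n).
Big-O permits equal growth rates (f ≤ c·g for some c), so f(n) = O(g(n)) is true.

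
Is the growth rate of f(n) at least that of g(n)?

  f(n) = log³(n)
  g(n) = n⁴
False

f(n) = log³(n) is O(log³ n), and g(n) = n⁴ is O(n⁴).
Since O(log³ n) grows slower than O(n⁴), f(n) = Ω(g(n)) is false.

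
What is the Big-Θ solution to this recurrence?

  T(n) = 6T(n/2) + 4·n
Θ(n^log₂(6))

Master Theorem: a = 6, b = 2, f(n) = 4·n.
Compute the critical exponent d = log₂(6) = 2.585.
Compare f(n) = Θ(n) against n^d:
  k = 1 < d = 2.585, so f(n) = O(n^(d-ε)) — Case 1.
  The recursion cost dominates: T(n) = Θ(n^d) = Θ(n^log₂(6)).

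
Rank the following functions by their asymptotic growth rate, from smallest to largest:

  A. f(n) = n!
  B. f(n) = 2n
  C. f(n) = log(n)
C < B < A

Comparing growth rates:
C = log(n) is O(log n)
B = 2n is O(n)
A = n! is O(n!)

Therefore, the order from slowest to fastest is: C < B < A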